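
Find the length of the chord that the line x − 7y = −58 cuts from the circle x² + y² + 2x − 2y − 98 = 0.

The distance from (−1, 1) to the line is 50/√50, and r² = 100.
Half the chord is √(r² − d²) = √(50), so the full chord is 10√2.

10√2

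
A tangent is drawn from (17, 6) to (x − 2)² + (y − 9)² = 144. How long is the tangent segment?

3√10

With centre O = (2, 9), |OP|² = 234 and r² = 144.
Power of the point: PT² = |PO|² − r² = 90, so PT = 3√10.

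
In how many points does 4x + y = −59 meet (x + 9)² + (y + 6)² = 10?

0

Substituting the line into the circle gives 17x² + 442x + 2880 = 0.
Discriminant = (442)² − 4·17·(2880) = −476 < 0.
No real roots: the line does not meet the circle.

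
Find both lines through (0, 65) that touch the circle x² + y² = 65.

Let a tangent through (0, 65) have slope m. Its distance from (0, 0) must equal √65:
[m·(0) − (−65)]² = 65(m² + 1)
m² − 64 = 0, so m = 8 or m = −8.
Through (0, 65) these give 8x − y = −65 and 8x + y = 65.

8x − y = −65 and 8x + y = 65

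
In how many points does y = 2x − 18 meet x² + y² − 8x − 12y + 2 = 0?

Substituting the line into the circle gives 5x² − 104x + 542 = 0.
Δ = 10816 − 10840 = −24.
No real roots: the line does not meet the circle.

0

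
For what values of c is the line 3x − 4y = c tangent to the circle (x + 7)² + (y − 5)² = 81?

Tangency holds when the distance from the centre (−7, 5) to the line equals the radius 9:
|3·(−7) − 4·5 − c| / √25 = 9
|c − (−41)| = 9·5, so c = 4 or c = −86.

c = −86 or c = 4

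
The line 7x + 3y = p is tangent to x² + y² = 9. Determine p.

For a tangent, require d(centre, line) = r = 3.
|7·0 + 3·0 − p| / √58 = 3
|p| = 3√58.

p = ±3√58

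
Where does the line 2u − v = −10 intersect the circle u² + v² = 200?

Substitute v = 2u + 10:
5u² + 40u − 100 = 0  ⟹  u² + 8u − 20 = 0
u = 2 or u = −10, giving (2, 14) and (−10, −10).

(−10, −10) and (2, 14)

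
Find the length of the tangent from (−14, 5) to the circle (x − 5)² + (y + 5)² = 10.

The centre is (5, −5) and r = √10. The square of the distance from P to the centre is 361 + 100 = 461.
The tangent meets the radius at right angles, so tangent² = |PO|² − r² = 461 − 10 = 451.

√451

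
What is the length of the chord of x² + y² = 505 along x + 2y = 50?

2√5

Centre (0, 0), r² = 505. Perpendicular distance d from centre to line = |−50| / √5 = 50/√5.
Half the chord is √(r² − d²) = √(5), so the full chord is 2√5.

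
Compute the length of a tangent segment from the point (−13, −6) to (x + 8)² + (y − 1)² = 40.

√34

Centre (−8, 1), r² = 40. |PO|² = (−5)² + (−7)² = 74.
The tangent meets the radius at right angles, so tangent² = |PO|² − r² = 74 − 40 = 34.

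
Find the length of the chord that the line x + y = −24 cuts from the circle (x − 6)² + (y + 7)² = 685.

Substitute y = −x − 24:
2x² + 22x − 360 = 0  ⟹  x² + 11x − 180 = 0
x = 9 or x = −20, giving (9, −33) and (−20, −4).
|(9, −33) − (−20, −4)| = √((29)² + (−29)²) = 29√2.

29√2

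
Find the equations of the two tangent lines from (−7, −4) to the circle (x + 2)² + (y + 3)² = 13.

Let a tangent through (−7, −4) have slope m. Its distance from (−2, −3) must equal √13:
[m·(5) − (1)]² = 13(m² + 1)
6m² − 5m − 6 = 0, so m = −2/3 or m = 3/2.
With m = −2/3: 2x + 3y = −26. With m = 3/2: 3x − 2y = −13.

2x + 3y = −26 and 3x − 2y = −13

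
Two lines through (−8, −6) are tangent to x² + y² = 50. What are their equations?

x + 7y = −50 and 7x − y = −50

Write the tangent as mx − y + (−6 − m·(−8)) = 0 and set its distance from the centre to 5√2:
[m·(8) − (6)]² = 50(m² + 1)
7m² − 48m − 7 = 0, so m = −1/7 or m = 7.
With m = −1/7: x + 7y = −50. With m = 7: 7x − y = −50.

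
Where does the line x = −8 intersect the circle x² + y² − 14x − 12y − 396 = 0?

(−8, −10) and (−8, 22)

The line gives x = −8. Substituting into the circle:
y² − 12y − 220 = 0
y = 22 or y = −10, giving (−8, 22) and (−8, −10).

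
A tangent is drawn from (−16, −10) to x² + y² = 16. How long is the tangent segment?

2√85

Centre (0, 0), r² = 16. |PO|² = (−16)² + (−10)² = 356.
The tangent meets the radius at right angles, so tangent² = |PO|² − r² = 356 − 16 = 340.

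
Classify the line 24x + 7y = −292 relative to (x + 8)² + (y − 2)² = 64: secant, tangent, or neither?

secant

Substituting the line into the circle gives 625x² + 15472x + 93636 = 0.
Discriminant = (15472)² − 4·625·(93636) = 5292784 > 0.
Two real roots: the line is a secant.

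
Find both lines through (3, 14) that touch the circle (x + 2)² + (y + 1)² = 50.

x − y = −11 and 7x + y = 35

Write the tangent as mx − y + (14 − m·(3)) = 0 and set its distance from the centre to 5√2:
[m·(−5) − (−15)]² = 50(m² + 1)
m² + 6m − 7 = 0, so m = 1 or m = −7.
With m = 1: x − y = −11. With m = −7: 7x + y = 35.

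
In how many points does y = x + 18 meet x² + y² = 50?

Substituting the line into the circle gives 2x² + 36x + 274 = 0.
Discriminant = (36)² − 4·2·(274) = −896 < 0.
No real roots: the line does not meet the circle.

0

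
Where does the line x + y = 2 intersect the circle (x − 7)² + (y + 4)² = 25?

Substitute y = −x + 2:
2x² − 26x + 60 = 0  ⟹  x² − 13x + 30 = 0
x = 10 or x = 3, giving (10, −8) and (3, −1).

(3, −1) and (10, −8)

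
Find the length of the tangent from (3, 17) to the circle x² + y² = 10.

The centre is (0, 0) and r = √10. The square of the distance from P to the centre is 9 + 289 = 298.
The tangent meets the radius at right angles, so tangent² = |PO|² − r² = 298 − 10 = 288.

12√2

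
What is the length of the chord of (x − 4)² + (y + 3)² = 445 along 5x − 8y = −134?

Centre (4, −3), r² = 445. Perpendicular distance d from centre to line = |178| / √89 = 178/√89.
Chord = 2√(r² − d²) = 2·√(89) = 2√89.

2√89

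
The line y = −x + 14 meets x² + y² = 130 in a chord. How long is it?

8√2

Express y = −x + 14 and substitute into the circle:
2x² − 28x + 66 = 0  ⟹  x² − 14x + 33 = 0
x = 11 or x = 3, giving (11, 3) and (3, 11).
Chord length = distance between (11, 3) and (3, 11) = √128 = 8√2.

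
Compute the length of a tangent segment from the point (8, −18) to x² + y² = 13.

5√15

Centre (0, 0), r² = 13. |PO|² = (8)² + (−18)² = 388.
By the tangent–radius right angle, tangent length = √(|PO|² − r²) = √375 = 5√15.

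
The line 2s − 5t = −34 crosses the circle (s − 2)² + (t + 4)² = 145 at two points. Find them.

(−7, 4) and (3, 8)

Substitute t = (34 + 2s)/5:
29s² + 116s − 609 = 0  ⟹  s² + 4s − 21 = 0
s = 3 or s = −7, giving (3, 8) and (−7, 4).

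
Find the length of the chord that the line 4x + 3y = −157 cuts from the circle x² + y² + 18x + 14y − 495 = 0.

Centre (−9, −7), r² = 625. Perpendicular distance d from centre to line = |100| / √25 = 100/√25.
Half the chord is √(r² − d²) = √(225), so the full chord is 30.

30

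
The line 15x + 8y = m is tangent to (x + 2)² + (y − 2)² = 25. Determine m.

The line touches the circle iff its distance from (−2, 2) is 5:
|15·(−2) + 8·2 − m| / √289 = 5
|m − (−14)| = 5·17, so m = 71 or m = −99.

m = −99 or m = 71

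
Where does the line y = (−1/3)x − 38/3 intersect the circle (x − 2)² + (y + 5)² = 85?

Substitute y = (−38 − x)/3:
10x² + 10x − 200 = 0  ⟹  x² + x − 20 = 0
x = 4 or x = −5, giving (4, −14) and (−5, −11).

(−5, −11) and (4, −14)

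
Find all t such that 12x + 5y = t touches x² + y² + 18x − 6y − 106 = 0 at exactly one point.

t = −275 or t = 89

Tangency holds when the distance from the centre (−9, 3) to the line equals the radius 14:
|12·(−9) + 5·3 − t| / √169 = 14
|t − (−93)| = 14·13, so t = 89 or t = −275.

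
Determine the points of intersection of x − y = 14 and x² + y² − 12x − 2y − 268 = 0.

From the line, y = x − 14. Substituting:
2x² − 42x − 44 = 0  ⟹  x² − 21x − 22 = 0
x = 22 or x = −1, giving (22, 8) and (−1, −15).

(−1, −15) and (22, 8)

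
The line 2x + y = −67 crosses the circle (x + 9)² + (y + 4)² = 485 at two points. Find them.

Express y = −2x − 67 and substitute into the circle:
5x² + 270x + 3565 = 0  ⟹  x² + 54x + 713 = 0
x = −23 or x = −31, giving (−23, −21) and (−31, −5).

(−31, −5) and (−23, −21)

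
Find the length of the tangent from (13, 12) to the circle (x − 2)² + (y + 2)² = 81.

2√59

Centre (2, −2), r² = 81. |PO|² = (11)² + (14)² = 317.
The tangent meets the radius at right angles, so tangent² = |PO|² − r² = 317 − 81 = 236.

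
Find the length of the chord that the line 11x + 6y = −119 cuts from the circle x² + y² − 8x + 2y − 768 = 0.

Express y = (−119 − 11x)/6 and substitute into the circle:
157x² + 2198x − 14915 = 0  ⟹  x² + 14x − 95 = 0
x = 5 or x = −19, giving (5, −29) and (−19, 15).
|(5, −29) − (−19, 15)| = √((24)² + (−44)²) = 4√157.

4√157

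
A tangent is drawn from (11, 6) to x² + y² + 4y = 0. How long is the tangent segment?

With centre O = (0, −2), |OP|² = 185 and r² = 4.
By the tangent–radius right angle, tangent length = √(|PO|² − r²) = √181.

√181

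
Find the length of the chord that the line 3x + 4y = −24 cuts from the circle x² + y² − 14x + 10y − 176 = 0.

30

Express y = (−24 − 3x)/4 and substitute into the circle:
25x² − 200x − 3200 = 0  ⟹  x² − 8x − 128 = 0
x = 16 or x = −8, giving (16, −18) and (−8, 0).
|(16, −18) − (−8, 0)| = √((24)² + (−18)²) = 30.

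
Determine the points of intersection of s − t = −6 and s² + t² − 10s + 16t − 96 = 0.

(−6, 0) and (−3, 3)

Substitute t = s + 6:
2s² + 18s + 36 = 0  ⟹  s² + 9s + 18 = 0
s = −3 or s = −6, giving (−3, 3) and (−6, 0).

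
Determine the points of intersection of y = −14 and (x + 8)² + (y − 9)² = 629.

(−18, −14) and (2, −14)

Express y = −14 and substitute into the circle:
x² + 16x − 36 = 0
x = 2 or x = −18, giving (2, −14) and (−18, −14).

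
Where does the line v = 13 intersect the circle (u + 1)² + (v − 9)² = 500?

Express v = 13 and substitute into the circle:
u² + 2u − 483 = 0
u = 21 or u = −23, giving (21, 13) and (−23, 13).

(−23, 13) and (21, 13)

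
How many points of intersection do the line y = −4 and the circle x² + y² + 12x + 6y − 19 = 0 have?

2

Centre (−6, −3), r² = 64. Distance² from centre to line = (1)² = 1.
Since d² < r², the line cuts the circle twice.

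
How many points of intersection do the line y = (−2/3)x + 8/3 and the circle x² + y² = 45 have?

2

Substituting the line into the circle gives 13x² − 32x − 341 = 0.
Discriminant = (−32)² − 4·13·(−341) = 18756 > 0.
Two real roots: the line is a secant.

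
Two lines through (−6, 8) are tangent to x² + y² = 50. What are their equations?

A line y − (8) = m(x − (−6)) is tangent when its distance from (0, 0) is 5√2:
(6m − (−8))² = 50(m² + 1)
7m² − 48m − 7 = 0, so m = 7 or m = −1/7.
Through (−6, 8) these give 7x − y = −50 and x + 7y = 50.

7x − y = −50 and x + 7y = 50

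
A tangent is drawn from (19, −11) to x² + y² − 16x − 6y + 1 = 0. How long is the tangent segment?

The centre is (8, 3) and r = 6√2. The square of the distance from P to the centre is 121 + 196 = 317.
By the tangent–radius right angle, tangent length = √(|PO|² − r²) = √245 = 7√5.

7√5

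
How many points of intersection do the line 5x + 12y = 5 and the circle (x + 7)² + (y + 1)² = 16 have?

1

Substituting the line into the circle gives 169x² + 1846x + 5041 = 0.
Δ = 3407716 − 3407716 = 0.
A repeated root: the line is tangent.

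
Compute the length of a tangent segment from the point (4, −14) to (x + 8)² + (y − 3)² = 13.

2√105

Centre (−8, 3), r² = 13. |PO|² = (12)² + (−17)² = 433.
The tangent meets the radius at right angles, so tangent² = |PO|² − r² = 433 − 13 = 420.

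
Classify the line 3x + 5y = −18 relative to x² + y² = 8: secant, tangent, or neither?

neither

Substituting the line into the circle gives 34x² + 108x + 124 = 0.
Discriminant = (108)² − 4·34·(124) = −5200 < 0.
No real roots: the line does not meet the circle.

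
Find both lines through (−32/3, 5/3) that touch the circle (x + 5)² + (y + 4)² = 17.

x + 4y = −4 and 4x + y = −41

A line y − (5/3) = m(x − (−32/3)) is tangent when its distance from (−5, −4) is √17:
(17/3m − (−17/3))² = 17(m² + 1)
4m² + 17m + 4 = 0, so m = −1/4 or m = −4.
With m = −1/4: x + 4y = −4. With m = −4: 4x + y = −41.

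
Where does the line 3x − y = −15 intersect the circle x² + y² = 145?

(−8, −9) and (−1, 12)

From the line, y = 3x + 15. Substituting:
10x² + 90x + 80 = 0  ⟹  x² + 9x + 8 = 0
x = −1 or x = −8, giving (−1, 12) and (−8, −9).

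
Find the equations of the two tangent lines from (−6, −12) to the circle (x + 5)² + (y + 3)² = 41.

Let a tangent through (−6, −12) have slope m. Its distance from (−5, −3) must equal √41:
(1m − (9))² = 41(m² + 1)
20m² + 9m − 20 = 0, so m = 4/5 or m = −5/4.
With m = 4/5: 4x − 5y = 36. With m = −5/4: 5x + 4y = −78.

4x − 5y = 36 and 5x + 4y = −78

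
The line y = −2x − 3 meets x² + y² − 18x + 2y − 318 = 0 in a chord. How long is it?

The distance from (9, −1) to the line is 20/√5, and r² = 400.
Half the chord is √(r² − d²) = √(320), so the full chord is 16√5.

16√5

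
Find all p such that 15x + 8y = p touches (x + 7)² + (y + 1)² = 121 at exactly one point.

The line touches the circle iff its distance from (−7, −1) is 11:
|15·(−7) + 8·(−1) − p| / √289 = 11
|p − (−113)| = 11·17, so p = 74 or p = −300.

p = −300 or p = 74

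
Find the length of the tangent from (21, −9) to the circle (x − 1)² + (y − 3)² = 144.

With centre O = (1, 3), |OP|² = 544 and r² = 144.
The tangent meets the radius at right angles, so tangent² = |PO|² − r² = 544 − 144 = 400.

20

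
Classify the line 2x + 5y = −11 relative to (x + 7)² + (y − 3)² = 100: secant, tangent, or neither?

secant

Substituting the line into the circle gives 29x² + 454x − 599 = 0.
Δ = 206116 − (−69484) = 275600.
Two real roots: the line is a secant.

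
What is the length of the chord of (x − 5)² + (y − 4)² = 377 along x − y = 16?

From the line, y = x − 16. Substituting:
2x² − 50x + 48 = 0  ⟹  x² − 25x + 24 = 0
x = 24 or x = 1, giving (24, 8) and (1, −15).
Chord length = distance between (24, 8) and (1, −15) = √1058 = 23√2.

23√2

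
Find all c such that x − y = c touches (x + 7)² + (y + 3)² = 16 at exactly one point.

c = −4 ± 4√2

The line touches the circle iff its distance from (−7, −3) is 4:
|1·(−7) − 1·(−3) − c| / √2 = 4
|c − (−4)| = 4√2.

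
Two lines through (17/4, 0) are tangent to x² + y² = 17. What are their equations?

4x + y = 17 and 4x − y = 17

Write the tangent as mx − y + (0 − m·(17/4)) = 0 and set its distance from the centre to √17:
(−17/4m − (0))² = 17(m² + 1)
m² − 16 = 0, so m = −4 or m = 4.
With m = −4: 4x + y = 17. With m = 4: 4x − y = 17.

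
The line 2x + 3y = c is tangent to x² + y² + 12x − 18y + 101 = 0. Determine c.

c = 15 ± 4√13

For a tangent, require d(centre, line) = r = 4.
|2·(−6) + 3·9 − c| / √13 = 4
|c − (15)| = 4√13.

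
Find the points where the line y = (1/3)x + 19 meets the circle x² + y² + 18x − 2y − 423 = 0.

Substitute y = (57 + x)/3:
10x² + 270x − 900 = 0  ⟹  x² + 27x − 90 = 0
x = 3 or x = −30, giving (3, 20) and (−30, 9).

(−30, 9) and (3, 20)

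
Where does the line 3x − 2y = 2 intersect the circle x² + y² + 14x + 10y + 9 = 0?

From the line, y = (−2 + 3x)/2. Substituting:
13x² + 104x = 0  ⟹  x² + 8x = 0
x = 0 or x = −8, giving (0, −1) and (−8, −13).

(−8, −13) and (0, −1)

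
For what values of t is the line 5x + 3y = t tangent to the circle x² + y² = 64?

The line touches the circle iff its distance from (0, 0) is 8:
|5·0 + 3·0 − t| / √34 = 8
|t| = 8√34.

t = ±8√34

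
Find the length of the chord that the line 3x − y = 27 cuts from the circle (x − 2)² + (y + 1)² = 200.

8√10

The distance from (2, −1) to the line is 20/√10, and r² = 200.
Half the chord is √(r² − d²) = √(160), so the full chord is 8√10.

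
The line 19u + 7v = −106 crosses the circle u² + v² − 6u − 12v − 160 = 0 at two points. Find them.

From the line, v = (−106 − 19u)/7. Substituting:
410u² + 5330u + 12300 = 0  ⟹  u² + 13u + 30 = 0
u = −3 or u = −10, giving (−3, −7) and (−10, 12).

(−10, 12) and (−3, −7)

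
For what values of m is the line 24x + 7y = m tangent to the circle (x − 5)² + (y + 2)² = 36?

Tangency holds when the distance from the centre (5, −2) to the line equals the radius 6:
|24·5 + 7·(−2) − m| / √625 = 6
|m − (106)| = 6·25, so m = 256 or m = −44.

m = −44 or m = 256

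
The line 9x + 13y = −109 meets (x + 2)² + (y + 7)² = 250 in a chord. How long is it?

Substitute y = (−109 − 9x)/13:
250x² + 1000x − 41250 = 0  ⟹  x² + 4x − 165 = 0
x = 11 or x = −15, giving (11, −16) and (−15, 2).
|(11, −16) − (−15, 2)| = √((26)² + (−18)²) = 10√10.

10√10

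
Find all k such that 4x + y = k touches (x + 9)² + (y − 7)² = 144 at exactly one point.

k = −29 ± 12√17

Tangency holds when the distance from the centre (−9, 7) to the line equals the radius 12:
|4·(−9) + 1·7 − k| / √17 = 12
|k − (−29)| = 12√17.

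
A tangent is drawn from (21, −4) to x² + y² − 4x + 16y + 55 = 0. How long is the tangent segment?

2√91

Centre (2, −8), r² = 13. |PO|² = (19)² + (4)² = 377.
The tangent meets the radius at right angles, so tangent² = |PO|² − r² = 377 − 13 = 364.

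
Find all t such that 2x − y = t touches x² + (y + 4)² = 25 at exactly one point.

The line touches the circle iff its distance from (0, −4) is 5:
|2·0 − 1·(−4) − t| / √5 = 5
|t − (4)| = 5√5.

t = 4 ± 5√5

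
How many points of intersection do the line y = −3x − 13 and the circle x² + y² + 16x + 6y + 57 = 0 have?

0

Substituting the line into the circle gives 10x² + 76x + 148 = 0.
Discriminant = (76)² − 4·10·(148) = −144 < 0.
No real roots: the line does not meet the circle.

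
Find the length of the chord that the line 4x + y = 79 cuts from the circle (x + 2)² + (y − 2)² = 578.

6√17

Centre (−2, 2), r² = 578. Perpendicular distance d from centre to line = |−85| / √17 = 85/√17.
Chord = 2√(r² − d²) = 2·√(153) = 6√17.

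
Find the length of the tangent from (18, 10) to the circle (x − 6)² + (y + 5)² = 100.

√269

With centre O = (6, −5), |OP|² = 369 and r² = 100.
Power of the point: PT² = |PO|² − r² = 269, so PT = √269.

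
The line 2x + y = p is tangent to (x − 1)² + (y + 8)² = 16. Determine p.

p = −6 ± 4√5

For a tangent, require d(centre, line) = r = 4.
|2·1 + 1·(−8) − p| / √5 = 4
|p − (−6)| = 4√5.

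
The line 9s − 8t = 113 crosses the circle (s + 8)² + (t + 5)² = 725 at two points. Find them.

(−15, −31) and (17, 5)

From the line, t = (−113 + 9s)/8. Substituting:
145s² − 290s − 36975 = 0  ⟹  s² − 2s − 255 = 0
s = 17 or s = −15, giving (17, 5) and (−15, −31).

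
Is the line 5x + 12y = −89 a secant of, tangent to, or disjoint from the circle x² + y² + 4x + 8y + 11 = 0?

Substituting the line into the circle gives 169x² + 986x + 961 = 0.
Δ = 972196 − 649636 = 322560.
Two real roots: the line is a secant.

secant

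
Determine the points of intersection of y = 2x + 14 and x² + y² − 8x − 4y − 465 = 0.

(−13, −12) and (5, 24)

Express y = 2x + 14 and substitute into the circle:
5x² + 40x − 325 = 0  ⟹  x² + 8x − 65 = 0
x = 5 or x = −13, giving (5, 24) and (−13, −12).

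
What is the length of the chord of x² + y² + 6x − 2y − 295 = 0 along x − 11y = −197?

Substitute y = (197 + x)/11:
122x² + 1098x − 1220 = 0  ⟹  x² + 9x − 10 = 0
x = 1 or x = −10, giving (1, 18) and (−10, 17).
Chord length = distance between (1, 18) and (−10, 17) = √122 = √122.

√122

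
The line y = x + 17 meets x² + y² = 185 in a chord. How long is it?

9√2

The distance from (0, 0) to the line is 17/√2, and r² = 185.
Half the chord is √(r² − d²) = √(81/2), so the full chord is 9√2.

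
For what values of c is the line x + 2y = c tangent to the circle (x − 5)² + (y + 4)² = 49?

c = −3 ± 7√5

For a tangent, require d(centre, line) = r = 7.
|1·5 + 2·(−4) − c| / √5 = 7
|c − (−3)| = 7√5.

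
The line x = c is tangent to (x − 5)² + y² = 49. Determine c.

For a tangent, require d(centre, line) = r = 7.
|1·5 + 0·0 − c| / √1 = 7
|c − (5)| = 7, so c = 12 or c = −2.

c = −2 or c = 12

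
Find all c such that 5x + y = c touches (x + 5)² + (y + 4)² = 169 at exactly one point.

The line touches the circle iff its distance from (−5, −4) is 13:
|5·(−5) + 1·(−4) − c| / √26 = 13
|c − (−29)| = 13√26.

c = −29 ± 13√26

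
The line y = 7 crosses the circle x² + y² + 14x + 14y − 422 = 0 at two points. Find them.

From the line, y = 7. Substituting:
x² + 14x − 275 = 0
x = 11 or x = −25, giving (11, 7) and (−25, 7).

(−25, 7) and (11, 7)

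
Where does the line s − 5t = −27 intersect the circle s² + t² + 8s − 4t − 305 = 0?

(−22, 1) and (13, 8)

Express t = (27 + s)/5 and substitute into the circle:
26s² + 234s − 7436 = 0  ⟹  s² + 9s − 286 = 0
s = 13 or s = −22, giving (13, 8) and (−22, 1).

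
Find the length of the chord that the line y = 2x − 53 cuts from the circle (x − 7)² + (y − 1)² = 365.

6√5

Substitute y = 2x − 53:
5x² − 230x + 2600 = 0  ⟹  x² − 46x + 520 = 0
x = 26 or x = 20, giving (26, −1) and (20, −13).
|(26, −1) − (20, −13)| = √((6)² + (12)²) = 6√5.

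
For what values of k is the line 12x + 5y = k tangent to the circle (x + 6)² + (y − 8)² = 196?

k = −214 or k = 150

The line touches the circle iff its distance from (−6, 8) is 14:
|12·(−6) + 5·8 − k| / √169 = 14
|k − (−32)| = 14·13, so k = 150 or k = −214.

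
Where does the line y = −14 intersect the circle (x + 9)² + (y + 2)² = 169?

From the line, y = −14. Substituting:
x² + 18x + 56 = 0
x = −4 or x = −14, giving (−4, −14) and (−14, −14).

(−14, −14) and (−4, −14)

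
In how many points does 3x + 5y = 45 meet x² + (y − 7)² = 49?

2

d² = (3·0 + 5·7 − (45))²/34 = 50/17; r² = 49.
Since d² < r², the line cuts the circle twice.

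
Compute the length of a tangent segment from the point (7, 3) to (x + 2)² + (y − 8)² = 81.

The centre is (−2, 8) and r = 9. The square of the distance from P to the centre is 81 + 25 = 106.
Power of the point: PT² = |PO|² − r² = 25, so PT = 5.

5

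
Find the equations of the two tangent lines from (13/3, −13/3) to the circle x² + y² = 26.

5x − y = 26 and x − 5y = 26

Write the tangent as mx − y + (−13/3 − m·(13/3)) = 0 and set its distance from the centre to √26:
(−13/3m − (13/3))² = 26(m² + 1)
5m² − 26m + 5 = 0, so m = 5 or m = 1/5.
With m = 5: 5x − y = 26. With m = 1/5: x − 5y = 26.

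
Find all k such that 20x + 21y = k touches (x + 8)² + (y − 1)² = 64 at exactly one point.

k = −371 or k = 93

The line touches the circle iff its distance from (−8, 1) is 8:
|20·(−8) + 21·1 − k| / √841 = 8
|k − (−139)| = 8·29, so k = 93 or k = −371.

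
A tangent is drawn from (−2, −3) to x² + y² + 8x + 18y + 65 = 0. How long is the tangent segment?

2√2

With centre O = (−4, −9), |OP|² = 40 and r² = 32.
The tangent meets the radius at right angles, so tangent² = |PO|² − r² = 40 − 32 = 8.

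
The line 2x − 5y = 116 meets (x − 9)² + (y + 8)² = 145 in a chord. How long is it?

From the line, y = (−116 + 2x)/5. Substituting:
29x² − 754x + 4176 = 0  ⟹  x² − 26x + 144 = 0
x = 18 or x = 8, giving (18, −16) and (8, −20).
Chord length = distance between (18, −16) and (8, −20) = √116 = 2√29.

2√29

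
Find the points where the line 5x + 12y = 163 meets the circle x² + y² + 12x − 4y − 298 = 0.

From the line, y = (163 − 5x)/12. Substituting:
169x² + 338x − 24167 = 0  ⟹  x² + 2x − 143 = 0
x = 11 or x = −13, giving (11, 9) and (−13, 19).

(−13, 19) and (11, 9)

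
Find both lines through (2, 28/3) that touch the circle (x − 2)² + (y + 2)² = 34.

Let a tangent through (2, 28/3) have slope m. Its distance from (2, −2) must equal √34:
[m·(0) − (−34/3)]² = 34(m² + 1)
9m² − 25 = 0, so m = 5/3 or m = −5/3.
With m = 5/3: 5x − 3y = −18. With m = −5/3: 5x + 3y = 38.

5x − 3y = −18 and 5x + 3y = 38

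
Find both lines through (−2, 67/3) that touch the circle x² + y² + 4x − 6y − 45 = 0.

7x + 3y = 53 and 7x − 3y = −81

A line y − (67/3) = m(x − (−2)) is tangent when its distance from (−2, 3) is √58:
[m·(0) − (−58/3)]² = 58(m² + 1)
9m² − 49 = 0, so m = −7/3 or m = 7/3.
With m = −7/3: 7x + 3y = 53. With m = 7/3: 7x − 3y = −81.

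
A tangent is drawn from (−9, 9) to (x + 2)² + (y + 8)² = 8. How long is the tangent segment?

The centre is (−2, −8) and r = 2√2. The square of the distance from P to the centre is 49 + 289 = 338.
By the tangent–radius right angle, tangent length = √(|PO|² − r²) = √330.

√330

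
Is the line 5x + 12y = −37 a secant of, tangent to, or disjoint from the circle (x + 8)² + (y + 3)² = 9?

d² = (5·(−8) + 12·(−3) − (−37))²/169 = 9; r² = 9.
Since d² = r², the line is tangent.

tangent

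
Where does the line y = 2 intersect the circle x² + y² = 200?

From the line, y = 2. Substituting:
x² − 196 = 0
x = 14 or x = −14, giving (14, 2) and (−14, 2).

(−14, 2) and (14, 2)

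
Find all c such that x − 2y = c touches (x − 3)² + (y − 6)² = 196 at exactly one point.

Tangency holds when the distance from the centre (3, 6) to the line equals the radius 14:
|1·3 − 2·6 − c| / √5 = 14
|c − (−9)| = 14√5.

c = −9 ± 14√5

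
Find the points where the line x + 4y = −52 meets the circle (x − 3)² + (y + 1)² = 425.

From the line, y = (−52 − x)/4. Substituting:
17x² − 4352 = 0  ⟹  x² − 256 = 0
x = 16 or x = −16, giving (16, −17) and (−16, −9).

(−16, −9) and (16, −17)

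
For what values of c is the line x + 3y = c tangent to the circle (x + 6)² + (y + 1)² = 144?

c = −9 ± 12√10

For a tangent, require d(centre, line) = r = 12.
|1·(−6) + 3·(−1) − c| / √10 = 12
|c − (−9)| = 12√10.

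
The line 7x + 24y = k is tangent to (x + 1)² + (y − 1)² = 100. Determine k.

The line touches the circle iff its distance from (−1, 1) is 10:
|7·(−1) + 24·1 − k| / √625 = 10
|k − (17)| = 10·25, so k = 267 or k = −233.

k = −233 or k = 267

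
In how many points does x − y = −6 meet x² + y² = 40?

2

Substituting the line into the circle gives 2x² + 12x − 4 = 0.
Δ = 144 − (−32) = 176.
Two real roots: the line is a secant.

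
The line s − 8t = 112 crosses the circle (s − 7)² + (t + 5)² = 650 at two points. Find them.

From the line, t = (−112 + s)/8. Substituting:
65s² − 1040s − 33280 = 0  ⟹  s² − 16s − 512 = 0
s = 32 or s = −16, giving (32, −10) and (−16, −16).

(−16, −16) and (32, −10)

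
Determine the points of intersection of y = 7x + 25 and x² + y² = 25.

From the line, y = 7x + 25. Substituting:
50x² + 350x + 600 = 0  ⟹  x² + 7x + 12 = 0
x = −3 or x = −4, giving (−3, 4) and (−4, −3).

(−4, −3) and (−3, 4)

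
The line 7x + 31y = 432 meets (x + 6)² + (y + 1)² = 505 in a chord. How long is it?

√1010

Express y = (432 − 7x)/31 and substitute into the circle:
1010x² + 5050x − 236340 = 0  ⟹  x² + 5x − 234 = 0
x = 13 or x = −18, giving (13, 11) and (−18, 18).
|(13, 11) − (−18, 18)| = √((31)² + (−7)²) = √1010.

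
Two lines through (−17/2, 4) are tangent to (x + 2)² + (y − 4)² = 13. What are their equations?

2x + 3y = −5 and 2x − 3y = −29

Let a tangent through (−17/2, 4) have slope m. Its distance from (−2, 4) must equal √13:
[m·(13/2) − (0)]² = 13(m² + 1)
9m² − 4 = 0, so m = −2/3 or m = 2/3.
With m = −2/3: 2x + 3y = −5. With m = 2/3: 2x − 3y = −29.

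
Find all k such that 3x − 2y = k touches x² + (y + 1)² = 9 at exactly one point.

k = 2 ± 3√13

Tangency holds when the distance from the centre (0, −1) to the line equals the radius 3:
|3·0 − 2·(−1) − k| / √13 = 3
|k − (2)| = 3√13.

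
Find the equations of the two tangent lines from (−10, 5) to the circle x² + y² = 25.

A line y − (5) = m(x − (−10)) is tangent when its distance from (0, 0) is 5:
(10m − (−5))² = 25(m² + 1)
3m² + 4m = 0, so m = 0 or m = −4/3.
Through (−10, 5) these give y = 5 and 4x + 3y = −25.

y = 5 and 4x + 3y = −25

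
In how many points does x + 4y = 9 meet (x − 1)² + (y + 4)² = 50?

2

Centre (1, −4), r² = 50. Distance² from centre to line = (−24)²/17 = 576/17.
Since d² < r², the line cuts the circle twice.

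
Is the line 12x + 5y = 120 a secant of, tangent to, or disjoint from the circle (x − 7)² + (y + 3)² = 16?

secant

Centre (7, −3), r² = 16. Distance² from centre to line = (−51)²/169 = 2601/169.
Since d² < r², the line cuts the circle twice.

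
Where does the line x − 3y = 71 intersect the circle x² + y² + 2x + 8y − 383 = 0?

(−1, −24) and (11, −20)

From the line, y = (−71 + x)/3. Substituting:
10x² − 100x − 110 = 0  ⟹  x² − 10x − 11 = 0
x = 11 or x = −1, giving (11, −20) and (−1, −24).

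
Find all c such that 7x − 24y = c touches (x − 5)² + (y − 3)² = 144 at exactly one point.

Tangency holds when the distance from the centre (5, 3) to the line equals the radius 12:
|7·5 − 24·3 − c| / √625 = 12
|c − (−37)| = 12·25, so c = 263 or c = −337.

c = −337 or c = 263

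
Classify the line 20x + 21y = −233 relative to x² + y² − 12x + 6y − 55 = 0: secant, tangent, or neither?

Substituting the line into the circle gives 841x² + 1508x + 676 = 0.
Δ = 2274064 − 2274064 = 0.
A repeated root: the line is tangent.

tangent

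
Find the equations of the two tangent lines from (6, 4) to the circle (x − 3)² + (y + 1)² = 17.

4x + y = 28 and x − 4y = −10

Write the tangent as mx − y + (4 − m·(6)) = 0 and set its distance from the centre to √17:
[m·(−3) − (−5)]² = 17(m² + 1)
4m² + 15m − 4 = 0, so m = −4 or m = 1/4.
Through (6, 4) these give 4x + y = 28 and x − 4y = −10.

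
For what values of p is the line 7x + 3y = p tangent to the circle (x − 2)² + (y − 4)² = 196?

Tangency holds when the distance from the centre (2, 4) to the line equals the radius 14:
|7·2 + 3·4 − p| / √58 = 14
|p − (26)| = 14√58.

p = 26 ± 14√58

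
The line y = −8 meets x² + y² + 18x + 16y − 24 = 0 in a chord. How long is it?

26

The distance from (−9, −8) to the line is 0, and r² = 169.
Chord = 2√(r² − d²) = 2·√(169) = 26.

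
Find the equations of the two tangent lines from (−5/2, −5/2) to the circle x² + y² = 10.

Let a tangent through (−5/2, −5/2) have slope m. Its distance from (0, 0) must equal √10:
(5/2m − (5/2))² = 10(m² + 1)
3m² + 10m + 3 = 0, so m = −3 or m = −1/3.
With m = −3: 3x + y = −10. With m = −1/3: x + 3y = −10.

3x + y = −10 and x + 3y = −10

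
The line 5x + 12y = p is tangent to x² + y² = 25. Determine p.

The line touches the circle iff its distance from (0, 0) is 5:
|5·0 + 12·0 − p| / √169 = 5
|p| = 5·13, so p = 65 or p = −65.

p = −65 or p = 65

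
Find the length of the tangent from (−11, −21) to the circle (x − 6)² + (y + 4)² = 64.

√514

Centre (6, −4), r² = 64. |PO|² = (−17)² + (−17)² = 578.
Power of the point: PT² = |PO|² − r² = 514, so PT = √514.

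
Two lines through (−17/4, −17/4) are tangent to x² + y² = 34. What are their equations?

3x + 5y = −34 and 5x + 3y = −34

Write the tangent as mx − y + (−17/4 − m·(−17/4)) = 0 and set its distance from the centre to √34:
(17/4m − (17/4))² = 34(m² + 1)
15m² + 34m + 15 = 0, so m = −3/5 or m = −5/3.
Through (−17/4, −17/4) these give 3x + 5y = −34 and 5x + 3y = −34.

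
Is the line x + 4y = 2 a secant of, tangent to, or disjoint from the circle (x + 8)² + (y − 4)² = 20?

d² = (1·(−8) + 4·4 − (2))²/17 = 36/17; r² = 20.
Since d² < r², the line cuts the circle twice.

secant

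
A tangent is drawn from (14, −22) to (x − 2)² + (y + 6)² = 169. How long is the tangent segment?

√231

The centre is (2, −6) and r = 13. The square of the distance from P to the centre is 144 + 256 = 400.
By the tangent–radius right angle, tangent length = √(|PO|² − r²) = √231.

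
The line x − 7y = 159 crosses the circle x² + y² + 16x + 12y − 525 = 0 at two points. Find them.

(−23, −26) and (12, −21)

Express y = (−159 + x)/7 and substitute into the circle:
50x² + 550x − 13800 = 0  ⟹  x² + 11x − 276 = 0
x = 12 or x = −23, giving (12, −21) and (−23, −26).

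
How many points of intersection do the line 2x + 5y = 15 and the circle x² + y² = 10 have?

d² = (2·0 + 5·0 − (15))²/29 = 225/29; r² = 10.
Since d² < r², the line cuts the circle twice.

2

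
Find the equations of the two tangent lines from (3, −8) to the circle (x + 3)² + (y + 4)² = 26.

5x + y = 7 and x − 5y = 43

A line y − (−8) = m(x − (3)) is tangent when its distance from (−3, −4) is √26:
[m·(−6) − (4)]² = 26(m² + 1)
5m² + 24m − 5 = 0, so m = −5 or m = 1/5.
Through (3, −8) these give 5x + y = 7 and x − 5y = 43.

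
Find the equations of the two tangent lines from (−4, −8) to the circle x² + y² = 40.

3x + y = −20 and x − 3y = 20

Write the tangent as mx − y + (−8 − m·(−4)) = 0 and set its distance from the centre to 2√10:
(4m − (8))² = 40(m² + 1)
3m² + 8m − 3 = 0, so m = −3 or m = 1/3.
Through (−4, −8) these give 3x + y = −20 and x − 3y = 20.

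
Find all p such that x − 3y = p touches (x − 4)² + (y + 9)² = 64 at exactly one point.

p = 31 ± 8√10

Tangency holds when the distance from the centre (4, −9) to the line equals the radius 8:
|1·4 − 3·(−9) − p| / √10 = 8
|p − (31)| = 8√10.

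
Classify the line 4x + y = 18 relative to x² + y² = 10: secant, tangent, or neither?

neither

Centre (0, 0), r² = 10. Distance² from centre to line = (−18)²/17 = 324/17.
Since d² > r², the line lies outside the circle.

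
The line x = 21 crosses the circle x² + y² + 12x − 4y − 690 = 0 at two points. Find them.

(21, 1) and (21, 3)

The line gives x = 21. Substituting into the circle:
y² − 4y + 3 = 0
y = 3 or y = 1, giving (21, 3) and (21, 1).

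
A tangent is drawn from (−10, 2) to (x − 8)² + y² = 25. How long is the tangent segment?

√303

Centre (8, 0), r² = 25. |PO|² = (−18)² + (2)² = 328.
The tangent meets the radius at right angles, so tangent² = |PO|² − r² = 328 − 25 = 303.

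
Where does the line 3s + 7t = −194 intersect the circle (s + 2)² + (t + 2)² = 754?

(−25, −17) and (3, −29)

Express t = (−194 − 3s)/7 and substitute into the circle:
58s² + 1276s − 4350 = 0  ⟹  s² + 22s − 75 = 0
s = 3 or s = −25, giving (3, −29) and (−25, −17).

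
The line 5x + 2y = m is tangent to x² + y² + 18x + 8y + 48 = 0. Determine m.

The line touches the circle iff its distance from (−9, −4) is 7:
|5·(−9) + 2·(−4) − m| / √29 = 7
|m − (−53)| = 7√29.

m = −53 ± 7√29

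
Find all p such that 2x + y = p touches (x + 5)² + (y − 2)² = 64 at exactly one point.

p = −8 ± 8√5

The line touches the circle iff its distance from (−5, 2) is 8:
|2·(−5) + 1·2 − p| / √5 = 8
|p − (−8)| = 8√5.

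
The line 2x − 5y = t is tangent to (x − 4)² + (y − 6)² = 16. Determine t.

t = −22 ± 4√29

The line touches the circle iff its distance from (4, 6) is 4:
|2·4 − 5·6 − t| / √29 = 4
|t − (−22)| = 4√29.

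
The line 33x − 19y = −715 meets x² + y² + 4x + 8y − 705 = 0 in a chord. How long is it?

5√58

Centre (−2, −4), r² = 725. Perpendicular distance d from centre to line = |725| / √1450 = 725/√1450.
Half the chord is √(r² − d²) = √(725/2), so the full chord is 5√58.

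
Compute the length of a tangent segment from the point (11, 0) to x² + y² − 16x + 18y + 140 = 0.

With centre O = (8, −9), |OP|² = 90 and r² = 5.
Power of the point: PT² = |PO|² − r² = 85, so PT = √85.

√85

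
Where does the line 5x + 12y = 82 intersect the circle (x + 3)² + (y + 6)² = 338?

(−10, 11) and (14, 1)

Express y = (82 − 5x)/12 and substitute into the circle:
169x² − 676x − 23660 = 0  ⟹  x² − 4x − 140 = 0
x = 14 or x = −10, giving (14, 1) and (−10, 11).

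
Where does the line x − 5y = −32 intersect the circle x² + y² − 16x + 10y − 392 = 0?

Substitute y = (32 + x)/5:
26x² − 286x − 7176 = 0  ⟹  x² − 11x − 276 = 0
x = 23 or x = −12, giving (23, 11) and (−12, 4).

(−12, 4) and (23, 11)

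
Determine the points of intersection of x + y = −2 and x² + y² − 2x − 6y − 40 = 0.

(−6, 4) and (2, −4)

Express y = −x − 2 and substitute into the circle:
2x² + 8x − 24 = 0  ⟹  x² + 4x − 12 = 0
x = 2 or x = −6, giving (2, −4) and (−6, 4).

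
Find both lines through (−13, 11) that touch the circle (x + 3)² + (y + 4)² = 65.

8x + y = −93 and 4x + 7y = 25

Write the tangent as mx − y + (11 − m·(−13)) = 0 and set its distance from the centre to √65:
(10m − (−15))² = 65(m² + 1)
7m² + 60m + 32 = 0, so m = −8 or m = −4/7.
Through (−13, 11) these give 8x + y = −93 and 4x + 7y = 25.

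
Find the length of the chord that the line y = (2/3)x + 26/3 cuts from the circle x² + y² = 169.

6√13

The distance from (0, 0) to the line is 26/√13, and r² = 169.
Half the chord is √(r² − d²) = √(117), so the full chord is 6√13.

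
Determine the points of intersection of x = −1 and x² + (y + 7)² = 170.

(−1, −20) and (−1, 6)

The line gives x = −1. Substituting into the circle:
y² + 14y − 120 = 0
y = 6 or y = −20, giving (−1, 6) and (−1, −20).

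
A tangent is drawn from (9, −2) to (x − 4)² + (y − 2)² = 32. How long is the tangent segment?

3

The centre is (4, 2) and r = 4√2. The square of the distance from P to the centre is 25 + 16 = 41.
Power of the point: PT² = |PO|² − r² = 9, so PT = 3.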